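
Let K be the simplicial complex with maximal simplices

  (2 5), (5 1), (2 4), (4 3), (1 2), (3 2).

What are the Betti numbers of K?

b_0 = 1, b_1 = 2.

Fix the vertex order 1 < 2 < 3 < 4 < 5 and write every simplex with vertices in increasing order. Then dim K = 1 and the simplices of K are:

  0-simplices (5): [1], [2], [3], [4], [5]
  1-simplices (6): [1,2], [1,5], [2,3], [2,4], [2,5], [3,4]

so the chain groups are C_0 ≅ Z^5, C_1 ≅ Z^6.

∂_1: C_1 → C_0 maps an edge to its endpoints' difference, ∂[p,q] = q − p. For instance
  ∂[1,5] = [5] − [1].
As a 5×6 matrix over Z this has rank 4, with invariant factors (1,1,1,1).

Now H_k = ker ∂_k / im ∂_{k+1}, so:

  H_0: rank C_0 − rank ∂_1 = 5 − 4 = 1, and the invariant factors of ∂_1 are all 1, so H_0 ≅ Z.
  H_1: rank ker ∂_1 − rank ∂_2 = (6 − 4) − 0 = 2, and there is no ∂_2, so H_1 ≅ Z^2.

(K is a triangulation of a wedge of 2 circles.)

Hence the Betti numbers are b_0 = 1, b_1 = 2.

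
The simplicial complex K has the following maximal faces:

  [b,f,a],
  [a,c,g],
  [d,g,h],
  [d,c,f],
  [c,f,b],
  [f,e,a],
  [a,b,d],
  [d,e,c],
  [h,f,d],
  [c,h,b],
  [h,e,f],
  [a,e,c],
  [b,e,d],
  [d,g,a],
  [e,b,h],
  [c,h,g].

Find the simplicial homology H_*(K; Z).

We work with the vertex ordering a < b < c < d < e < f < g < h. The simplices of K, each written with vertices in increasing order, are:

  0-simplices (8): a, b, c, d, e, f, g, h
  1-simplices (24): ab, ac, ad, ae, af, ag, bc, bd, be, bf, bh, cd, ce, cf, cg, ch, de, df, dg, dh, ef, eh, fh, gh
  2-simplices (16): abd, abf, ace, acg, adg, aef, bcf, bch, bde, beh, cde, cdf, cgh, dfh, dgh, efh

Hence C_0 ≅ Z^8, C_1 ≅ Z^24, C_2 ≅ Z^16.

Boundary ∂_1: C_1 → C_0 sends each edge [p,q] (with p < q) to q − p. For instance
  ∂dg = g − d.
The resulting 8×24 matrix has rank 7, and its Smith normal form has invariant factors (1,1,1,1,1,1,1).

Boundary ∂_2: C_2 → C_1 maps a triangle to the signed sum of its edges. For instance
  ∂ace = ce − ae + ac,
  ∂efh = fh − eh + ef.
This gives a 24×16 integer matrix of rank 15; reducing to Smith normal form yields diagonal entries (1,1,1,1,1,1,1,1,1,1,1,1,1,1,1).

From H_k ≅ ker(∂_k) / im(∂_{k+1}) we obtain:

  H_0: rank C_0 − rank ∂_1 = 8 − 7 = 1, and the invariant factors of ∂_1 are all 1, so H_0 = Z.
  H_1: rank ker ∂_1 − rank ∂_2 = (24 − 7) − 15 = 2, and the invariant factors of ∂_2 are all 1, so H_1 = Z^2.
  H_2: rank ker ∂_2 − rank ∂_3 = (16 − 15) − 0 = 1, and there is no ∂_3, so H_2 = Z.

H_0 = Z,  H_1 = Z^2,  H_2 = Z.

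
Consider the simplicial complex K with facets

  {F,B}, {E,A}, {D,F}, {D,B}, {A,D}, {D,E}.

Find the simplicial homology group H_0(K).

Order the vertices as A < B < D < E < F. Listing each simplex with vertices in this order, K has dimension 1 with simplices:

  0-simplices (5): A, B, D, E, F
  1-simplices (6): AD, AE, BD, BF, DE, DF

Hence C_0 ≅ Z^5, C_1 ≅ Z^6.

The boundary map ∂_1: C_1 → C_0 is given by ∂[p,q] = [q] − [p].
The resulting 5×6 matrix has rank 4, and its Smith normal form has invariant factors (1,1,1,1).

Computing H_k = (kernel of ∂_k) / (image of ∂_{k+1}):

  H_0: rank C_0 − rank ∂_1 = 5 − 4 = 1, and the invariant factors of ∂_1 are all 1, so H_0 ≅ Z.

(K is a triangulation of a wedge of 2 circles.)

H_0 ≅ Z.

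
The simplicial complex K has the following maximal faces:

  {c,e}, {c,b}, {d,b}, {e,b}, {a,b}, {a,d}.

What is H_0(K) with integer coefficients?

H_0 = Z.

We work with the vertex ordering a < b < c < d < e. The simplices of K, each written with vertices in increasing order, are:

  0-simplices (5): a, b, c, d, e
  1-simplices (6): ab, ad, bc, bd, be, ce

Hence C_0 ≅ Z^5, C_1 ≅ Z^6.

Boundary ∂_1: C_1 → C_0 sends each edge [p,q] (with p < q) to q − p. For instance
  ∂bc = c − b.
The resulting 5×6 matrix has rank 4, and its Smith normal form has invariant factors (1,1,1,1).

Reading off H_k = ker ∂_k / im ∂_{k+1}:

  H_0: rank C_0 − rank ∂_1 = 5 − 4 = 1, and the invariant factors of ∂_1 are all 1, so H_0 ≅ Z.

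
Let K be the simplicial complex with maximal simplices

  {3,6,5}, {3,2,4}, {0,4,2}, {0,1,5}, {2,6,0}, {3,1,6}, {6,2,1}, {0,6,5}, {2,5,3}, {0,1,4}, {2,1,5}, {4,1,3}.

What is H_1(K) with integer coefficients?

H_1 = Z/2Z.

K has 7 vertices, 18 edges, 12 triangles.
rank ∂_1 = 6, rank ∂_2 = 12 ⇒ b_1 = 18 − 6 − 12 = 0; ∂_2 has invariant factor(s) [2] giving torsion. So H_1 ≅ Z/2Z.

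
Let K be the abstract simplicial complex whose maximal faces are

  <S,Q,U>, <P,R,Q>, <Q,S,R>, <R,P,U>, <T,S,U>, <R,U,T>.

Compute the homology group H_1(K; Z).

Take the total order P < Q < R < S < T < U on the vertex set. Then K (dimension 2) consists of the simplices:

  0-simplices (6): P, Q, R, S, T, U
  1-simplices (12): PQ, PR, PU, QR, QS, QU, RS, RT, RU, ST, SU, TU
  2-simplices (6): PQR, PRU, QRS, QSU, RTU, STU

Hence C_0 ≅ Z^6, C_1 ≅ Z^12, C_2 ≅ Z^6.

Boundary ∂_1: C_1 → C_0 maps an edge to its endpoints' difference, ∂[p,q] = q − p.
As a 6×12 matrix over Z this has rank 5, with invariant factors (1,1,1,1,1).

∂_2: C_2 → C_1 maps a triangle to the signed sum of its edges. For instance
  ∂RTU = TU − RU + RT,
  ∂PRU = RU − PU + PR.
The 12×6 boundary matrix has rank 6 and Smith normal form diag(1,1,1,1,1,1).

Computing H_k = (kernel of ∂_k) / (image of ∂_{k+1}):

  H_1: rank ker ∂_1 − rank ∂_2 = (12 − 5) − 6 = 1, and the invariant factors of ∂_2 are all 1, so H_1 ≅ Z.

H_1 ≅ Z.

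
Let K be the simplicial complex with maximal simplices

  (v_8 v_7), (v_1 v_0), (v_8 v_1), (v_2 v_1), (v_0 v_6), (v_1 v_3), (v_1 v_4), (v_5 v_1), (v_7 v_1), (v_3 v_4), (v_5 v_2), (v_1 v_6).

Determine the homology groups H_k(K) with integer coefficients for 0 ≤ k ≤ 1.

Order the vertices as v_0 < v_1 < v_2 < v_3 < v_4 < v_5 < v_6 < v_7 < v_8. Listing each simplex with vertices in this order, K has dimension 1 with simplices:

  0-simplices (9): [v_0], [v_1], [v_2], [v_3], [v_4], [v_5], [v_6], [v_7], [v_8]
  1-simplices (12): [v_0,v_1], [v_0,v_6], [v_1,v_2], [v_1,v_3], [v_1,v_4], [v_1,v_5], [v_1,v_6], [v_1,v_7], [v_1,v_8], [v_2,v_5], [v_3,v_4], [v_7,v_8]

Hence C_0 ≅ Z^9, C_1 ≅ Z^12.

∂_1: C_1 → C_0 sends each edge [p,q] (with p < q) to q − p. For instance
  ∂[v_3,v_4] = [v_4] − [v_3].
The resulting 9×12 matrix has rank 8, and its Smith normal form has invariant factors (1,1,1,1,1,1,1,1).

Now H_k = ker ∂_k / im ∂_{k+1}, so:

  H_0: rank C_0 − rank ∂_1 = 9 − 8 = 1, and the invariant factors of ∂_1 are all 1, so H_0 = Z.
  H_1: rank ker ∂_1 − rank ∂_2 = (12 − 8) − 0 = 4, and there is no ∂_2, so H_1 = Z^4.

As a check, the Euler characteristic is 9 − 12 = -3, which agrees with 1 − 4 = -3.

H_0 ≅ Z,  H_1 ≅ Z^4.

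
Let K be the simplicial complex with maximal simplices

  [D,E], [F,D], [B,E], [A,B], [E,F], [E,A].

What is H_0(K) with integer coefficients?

H_0 ≅ Z.

Take the total order A < B < D < E < F on the vertex set. Then K (dimension 1) consists of the simplices:

  0-simplices (5): A, B, D, E, F
  1-simplices (6): AB, AE, BE, DE, DF, EF

so the chain groups are C_0 ≅ Z^5, C_1 ≅ Z^6.

Boundary ∂_1: C_1 → C_0 is given by ∂[p,q] = [q] − [p]. For instance
  ∂BE = E − B.
As a 5×6 matrix over Z this has rank 4, with invariant factors (1,1,1,1).

Computing H_k = (kernel of ∂_k) / (image of ∂_{k+1}):

  H_0: rank C_0 − rank ∂_1 = 5 − 4 = 1, and the invariant factors of ∂_1 are all 1, so H_0 ≅ Z.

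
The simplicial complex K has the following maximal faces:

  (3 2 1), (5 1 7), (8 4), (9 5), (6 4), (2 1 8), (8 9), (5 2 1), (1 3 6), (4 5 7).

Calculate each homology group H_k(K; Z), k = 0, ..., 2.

H_0 = Z,  H_1 = Z^3,  H_2 = 0.

We work with the vertex ordering 1 < 2 < 3 < 4 < 5 < 6 < 7 < 8 < 9. The simplices of K, each written with vertices in increasing order, are:

  0-simplices (9): [1], [2], [3], [4], [5], [6], [7], [8], [9]
  1-simplices (17): [1,2], [1,3], [1,5], [1,6], [1,7], [1,8], [2,3], [2,5], [2,8], [3,6], [4,5], [4,6], [4,7], [4,8], [5,7], [5,9], [8,9]
  2-simplices (6): [1,2,3], [1,2,5], [1,2,8], [1,3,6], [1,5,7], [4,5,7]

giving chain groups C_0 ≅ Z^9, C_1 ≅ Z^17, C_2 ≅ Z^6.

Boundary ∂_1: C_1 → C_0 is given by ∂[p,q] = [q] − [p].
The resulting 9×17 matrix has rank 8, and its Smith normal form has invariant factors (1,1,1,1,1,1,1,1).

∂_2: C_2 → C_1 acts by ∂[p,q,r] = [q,r] − [p,r] + [p,q]. For instance
  ∂[1,2,5] = [2,5] − [1,5] + [1,2],
  ∂[1,2,3] = [2,3] − [1,3] + [1,2].
The 17×6 boundary matrix has rank 6 and Smith normal form diag(1,1,1,1,1,1).

Reading off H_k = ker ∂_k / im ∂_{k+1}:

  H_0: rank C_0 − rank ∂_1 = 9 − 8 = 1, and the invariant factors of ∂_1 are all 1, so H_0 ≅ Z.
  H_1: rank ker ∂_1 − rank ∂_2 = (17 − 8) − 6 = 3, and the invariant factors of ∂_2 are all 1, so H_1 ≅ Z^3.
  H_2: rank ker ∂_2 − rank ∂_3 = (6 − 6) − 0 = 0, and there is no ∂_3, so H_2 ≅ 0.

As a check, the Euler characteristic is 9 − 17 + 6 = -2, which agrees with 1 − 3 + 0 = -2.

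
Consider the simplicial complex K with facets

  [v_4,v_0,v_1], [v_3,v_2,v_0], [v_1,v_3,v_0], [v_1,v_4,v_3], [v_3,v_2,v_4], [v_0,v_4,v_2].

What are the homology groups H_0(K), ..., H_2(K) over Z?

We work with the vertex ordering v_0 < v_1 < v_2 < v_3 < v_4. The simplices of K, each written with vertices in increasing order, are:

  0-simplices (5): [v_0], [v_1], [v_2], [v_3], [v_4]
  1-simplices (9): [v_0,v_1], [v_0,v_2], [v_0,v_3], [v_0,v_4], [v_1,v_3], [v_1,v_4], [v_2,v_3], [v_2,v_4], [v_3,v_4]
  2-simplices (6): [v_0,v_1,v_3], [v_0,v_1,v_4], [v_0,v_2,v_3], [v_0,v_2,v_4], [v_1,v_3,v_4], [v_2,v_3,v_4]

so the chain groups are C_0 ≅ Z^5, C_1 ≅ Z^9, C_2 ≅ Z^6.

Boundary ∂_1: C_1 → C_0 is given by ∂[p,q] = [q] − [p]. For instance
  ∂[v_2,v_3] = [v_3] − [v_2].
This gives a 5×9 integer matrix of rank 4; reducing to Smith normal form yields diagonal entries (1,1,1,1).

The boundary map ∂_2: C_2 → C_1 maps a triangle to the signed sum of its edges. For instance
  ∂[v_1,v_3,v_4] = [v_3,v_4] − [v_1,v_4] + [v_1,v_3],
  ∂[v_0,v_1,v_4] = [v_1,v_4] − [v_0,v_4] + [v_0,v_1].
This gives a 9×6 integer matrix of rank 5; reducing to Smith normal form yields diagonal entries (1,1,1,1,1).

From H_k ≅ ker(∂_k) / im(∂_{k+1}) we obtain:

  H_0: rank C_0 − rank ∂_1 = 5 − 4 = 1, and the invariant factors of ∂_1 are all 1, so H_0 = Z.
  H_1: rank ker ∂_1 − rank ∂_2 = (9 − 4) − 5 = 0, and the invariant factors of ∂_2 are all 1, so H_1 = 0.
  H_2: rank ker ∂_2 − rank ∂_3 = (6 − 5) − 0 = 1, and there is no ∂_3, so H_2 = Z.

As a check, the Euler characteristic is 5 − 9 + 6 = 2, which agrees with 1 − 0 + 1 = 2.

H_0 ≅ Z,  H_1 = 0,  H_2 ≅ Z.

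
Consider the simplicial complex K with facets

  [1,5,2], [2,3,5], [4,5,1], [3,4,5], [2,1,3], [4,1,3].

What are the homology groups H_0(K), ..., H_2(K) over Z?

Take the total order 1 < 2 < 3 < 4 < 5 on the vertex set. Then K (dimension 2) consists of the simplices:

  0-simplices (5): [1], [2], [3], [4], [5]
  1-simplices (9): [1,2], [1,3], [1,4], [1,5], [2,3], [2,5], [3,4], [3,5], [4,5]
  2-simplices (6): [1,2,3], [1,2,5], [1,3,4], [1,4,5], [2,3,5], [3,4,5]

Hence C_0 ≅ Z^5, C_1 ≅ Z^9, C_2 ≅ Z^6.

∂_1: C_1 → C_0 is given by ∂[p,q] = [q] − [p]. For instance
  ∂[3,5] = [5] − [3].
As a 5×9 matrix over Z this has rank 4, with invariant factors (1,1,1,1).

∂_2: C_2 → C_1 maps a triangle to the signed sum of its edges. For instance
  ∂[1,4,5] = [4,5] − [1,5] + [1,4],
  ∂[2,3,5] = [3,5] − [2,5] + [2,3].
The resulting 9×6 matrix has rank 5, and its Smith normal form has invariant factors (1,1,1,1,1).

Computing H_k = (kernel of ∂_k) / (image of ∂_{k+1}):

  H_0: rank C_0 − rank ∂_1 = 5 − 4 = 1, and the invariant factors of ∂_1 are all 1, so H_0 = Z.
  H_1: rank ker ∂_1 − rank ∂_2 = (9 − 4) − 5 = 0, and the invariant factors of ∂_2 are all 1, so H_1 = 0.
  H_2: rank ker ∂_2 − rank ∂_3 = (6 − 5) − 0 = 1, and there is no ∂_3, so H_2 = Z.

As a check, the Euler characteristic is 5 − 9 + 6 = 2, which agrees with 1 − 0 + 1 = 2.
(K is a triangulation of the 2-sphere S^2.)

H_0 = Z,  H_1 = 0,  H_2 = Z.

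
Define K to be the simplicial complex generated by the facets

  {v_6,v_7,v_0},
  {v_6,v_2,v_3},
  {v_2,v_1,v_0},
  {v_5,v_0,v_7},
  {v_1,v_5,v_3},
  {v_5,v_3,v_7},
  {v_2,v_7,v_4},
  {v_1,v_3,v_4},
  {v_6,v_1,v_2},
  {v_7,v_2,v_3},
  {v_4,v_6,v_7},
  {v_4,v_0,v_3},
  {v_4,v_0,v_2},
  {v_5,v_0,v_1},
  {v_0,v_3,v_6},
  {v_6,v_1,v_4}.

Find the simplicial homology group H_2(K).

We work with the vertex ordering v_0 < v_1 < v_2 < v_3 < v_4 < v_5 < v_6 < v_7. The simplices of K, each written with vertices in increasing order, are:

  0-simplices (8): [v_0], [v_1], [v_2], [v_3], [v_4], [v_5], [v_6], [v_7]
  1-simplices (24): (24 of them)
  2-simplices (16): (16 of them)

giving chain groups C_0 ≅ Z^8, C_1 ≅ Z^24, C_2 ≅ Z^16.

Boundary ∂_1: C_1 → C_0 is given by ∂[p,q] = [q] − [p]. For instance
  ∂[v_0,v_1] = [v_1] − [v_0].
As a 8×24 matrix over Z this has rank 7, with invariant factors (1,1,1,1,1,1,1).

Boundary ∂_2: C_2 → C_1 acts by ∂[p,q,r] = [q,r] − [p,r] + [p,q]. For instance
  ∂[v_1,v_3,v_5] = [v_3,v_5] − [v_1,v_5] + [v_1,v_3],
  ∂[v_0,v_5,v_7] = [v_5,v_7] − [v_0,v_7] + [v_0,v_5].
The 24×16 boundary matrix has rank 15 and Smith normal form diag(1,1,1,1,1,1,1,1,1,1,1,1,1,1,1).

Computing H_k = (kernel of ∂_k) / (image of ∂_{k+1}):

  H_2: rank ker ∂_2 − rank ∂_3 = (16 − 15) − 0 = 1, and there is no ∂_3, so H_2 ≅ Z.

(K is a triangulation of the torus T^2.)

H_2 ≅ Z.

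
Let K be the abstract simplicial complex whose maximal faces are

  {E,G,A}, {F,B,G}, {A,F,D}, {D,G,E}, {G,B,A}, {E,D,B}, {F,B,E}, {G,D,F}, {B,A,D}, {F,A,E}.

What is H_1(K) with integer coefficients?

H_1 ≅ Z/2.

We work with the vertex ordering A < B < D < E < F < G. The simplices of K, each written with vertices in increasing order, are:

  0-simplices (6): A, B, D, E, F, G
  1-simplices (15): AB, AD, AE, AF, AG, BD, BE, BF, BG, DE, DF, DG, EF, EG, FG
  2-simplices (10): ABD, ABG, ADF, AEF, AEG, BDE, BEF, BFG, DEG, DFG

Hence C_0 ≅ Z^6, C_1 ≅ Z^15, C_2 ≅ Z^10.

∂_1: C_1 → C_0 is given by ∂[p,q] = [q] − [p]. For instance
  ∂BF = F − B.
As a 6×15 matrix over Z this has rank 5, with invariant factors (1,1,1,1,1).

∂_2: C_2 → C_1 acts by ∂[p,q,r] = [q,r] − [p,r] + [p,q]. For instance
  ∂BFG = FG − BG + BF,
  ∂DEG = EG − DG + DE.
This gives a 15×10 integer matrix of rank 10; reducing to Smith normal form yields diagonal entries (1,1,1,1,1,1,1,1,1,2).

From H_k ≅ ker(∂_k) / im(∂_{k+1}) we obtain:

  H_1: rank ker ∂_1 − rank ∂_2 = (15 − 5) − 10 = 0, and ∂_2 has invariant factor 2 > 1, so H_1 = Z/2.

(K is a triangulation of the real projective plane RP^2.)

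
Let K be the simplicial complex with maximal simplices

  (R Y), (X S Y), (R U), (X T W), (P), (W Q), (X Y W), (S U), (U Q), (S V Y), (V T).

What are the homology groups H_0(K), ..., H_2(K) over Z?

Take the total order P < Q < R < S < T < U < V < W < X < Y on the vertex set. Then K (dimension 2) consists of the simplices:

  0-simplices (10): P, Q, R, S, T, U, V, W, X, Y
  1-simplices (15): QU, QW, RU, RY, SU, SV, SX, SY, TV, TW, TX, VY, WX, WY, XY
  2-simplices (4): SVY, SXY, TWX, WXY

giving chain groups C_0 ≅ Z^10, C_1 ≅ Z^15, C_2 ≅ Z^4.

∂_1: C_1 → C_0 maps an edge to its endpoints' difference, ∂[p,q] = q − p. For instance
  ∂SV = V − S.
As a 10×15 matrix over Z this has rank 8, with invariant factors (1,1,1,1,1,1,1,1).

Boundary ∂_2: C_2 → C_1 maps a triangle to the signed sum of its edges. For instance
  ∂WXY = XY − WY + WX,
  ∂TWX = WX − TX + TW.
As a 15×4 matrix over Z this has rank 4, with invariant factors (1,1,1,1).

Now H_k = ker ∂_k / im ∂_{k+1}, so:

  H_0: rank C_0 − rank ∂_1 = 10 − 8 = 2, and the invariant factors of ∂_1 are all 1, so H_0 = Z^2.
  H_1: rank ker ∂_1 − rank ∂_2 = (15 − 8) − 4 = 3, and the invariant factors of ∂_2 are all 1, so H_1 = Z^3.
  H_2: rank ker ∂_2 − rank ∂_3 = (4 − 4) − 0 = 0, and there is no ∂_3, so H_2 = 0.

As a check, the Euler characteristic is 10 − 15 + 4 = -1, which agrees with 2 − 3 + 0 = -1.

H_0 = Z^2,  H_1 = Z^3,  H_2 = 0.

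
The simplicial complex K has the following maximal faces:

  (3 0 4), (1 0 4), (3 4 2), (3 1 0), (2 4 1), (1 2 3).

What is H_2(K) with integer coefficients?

H_2 = Z.

We work with the vertex ordering 0 < 1 < 2 < 3 < 4. The simplices of K, each written with vertices in increasing order, are:

  0-simplices (5): [0], [1], [2], [3], [4]
  1-simplices (9): [0,1], [0,3], [0,4], [1,2], [1,3], [1,4], [2,3], [2,4], [3,4]
  2-simplices (6): [0,1,3], [0,1,4], [0,3,4], [1,2,3], [1,2,4], [2,3,4]

so the chain groups are C_0 ≅ Z^5, C_1 ≅ Z^9, C_2 ≅ Z^6.

∂_1: C_1 → C_0 sends each edge [p,q] (with p < q) to q − p. For instance
  ∂[1,2] = [2] − [1].
The resulting 5×9 matrix has rank 4, and its Smith normal form has invariant factors (1,1,1,1).

∂_2: C_2 → C_1 acts by ∂[p,q,r] = [q,r] − [p,r] + [p,q]. For instance
  ∂[0,3,4] = [3,4] − [0,4] + [0,3],
  ∂[0,1,3] = [1,3] − [0,3] + [0,1].
The resulting 9×6 matrix has rank 5, and its Smith normal form has invariant factors (1,1,1,1,1).

Computing H_k = (kernel of ∂_k) / (image of ∂_{k+1}):

  H_2: rank ker ∂_2 − rank ∂_3 = (6 − 5) − 0 = 1, and there is no ∂_3, so H_2 = Z.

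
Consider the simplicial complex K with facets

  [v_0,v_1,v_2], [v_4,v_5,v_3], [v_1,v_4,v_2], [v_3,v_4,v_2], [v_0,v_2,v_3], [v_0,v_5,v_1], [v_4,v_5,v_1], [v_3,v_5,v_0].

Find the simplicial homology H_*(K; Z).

K has 6 vertices, 12 edges, 8 triangles.
rank ∂_0 = 0, rank ∂_1 = 5 ⇒ b_0 = 6 − 0 − 5 = 1; all invariant factors of ∂_1 are 1 so no torsion. So H_0 ≅ Z.
rank ∂_1 = 5, rank ∂_2 = 7 ⇒ b_1 = 12 − 5 − 7 = 0; all invariant factors of ∂_2 are 1 so no torsion. So H_1 ≅ 0.
rank ∂_2 = 7, rank ∂_3 = 0 ⇒ b_2 = 8 − 7 − 0 = 1. So H_2 ≅ Z.

H_0 = Z,  H_1 = 0,  H_2 = Z.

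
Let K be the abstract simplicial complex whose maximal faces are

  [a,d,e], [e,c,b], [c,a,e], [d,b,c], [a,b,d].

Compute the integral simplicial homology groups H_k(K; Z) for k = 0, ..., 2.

K has 5 vertices, 10 edges, 5 triangles.
rank ∂_0 = 0, rank ∂_1 = 4 ⇒ b_0 = 5 − 0 − 4 = 1; all invariant factors of ∂_1 are 1 so no torsion. So H_0 ≅ Z.
rank ∂_1 = 4, rank ∂_2 = 5 ⇒ b_1 = 10 − 4 − 5 = 1; all invariant factors of ∂_2 are 1 so no torsion. So H_1 ≅ Z.
rank ∂_2 = 5, rank ∂_3 = 0 ⇒ b_2 = 5 − 5 − 0 = 0. So H_2 ≅ 0.

H_0 ≅ Z,  H_1 ≅ Z,  H_2 = 0.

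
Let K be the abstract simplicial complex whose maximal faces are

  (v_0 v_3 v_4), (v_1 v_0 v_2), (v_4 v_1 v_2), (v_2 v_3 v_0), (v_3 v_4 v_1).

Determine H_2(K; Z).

We work with the vertex ordering v_0 < v_1 < v_2 < v_3 < v_4. The simplices of K, each written with vertices in increasing order, are:

  0-simplices (5): [v_0], [v_1], [v_2], [v_3], [v_4]
  1-simplices (10): [v_0,v_1], [v_0,v_2], [v_0,v_3], [v_0,v_4], [v_1,v_2], [v_1,v_3], [v_1,v_4], [v_2,v_3], [v_2,v_4], [v_3,v_4]
  2-simplices (5): [v_0,v_1,v_2], [v_0,v_2,v_3], [v_0,v_3,v_4], [v_1,v_2,v_4], [v_1,v_3,v_4]

Hence C_0 ≅ Z^5, C_1 ≅ Z^10, C_2 ≅ Z^5.

∂_1: C_1 → C_0 maps an edge to its endpoints' difference, ∂[p,q] = q − p.
The 5×10 boundary matrix has rank 4 and Smith normal form diag(1,1,1,1).

∂_2: C_2 → C_1 acts by ∂[p,q,r] = [q,r] − [p,r] + [p,q]. For instance
  ∂[v_1,v_3,v_4] = [v_3,v_4] − [v_1,v_4] + [v_1,v_3],
  ∂[v_0,v_3,v_4] = [v_3,v_4] − [v_0,v_4] + [v_0,v_3].
As a 10×5 matrix over Z this has rank 5, with invariant factors (1,1,1,1,1).

Computing H_k = (kernel of ∂_k) / (image of ∂_{k+1}):

  H_2: rank ker ∂_2 − rank ∂_3 = (5 − 5) − 0 = 0, and there is no ∂_3, so H_2 = 0.

(K is a triangulation of the Möbius band.)

H_2 ≅ 0.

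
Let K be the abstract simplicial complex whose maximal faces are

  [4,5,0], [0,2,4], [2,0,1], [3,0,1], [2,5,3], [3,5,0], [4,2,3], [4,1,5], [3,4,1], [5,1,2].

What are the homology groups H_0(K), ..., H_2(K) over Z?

H_0 ≅ Z,  H_1 ≅ Z/2Z,  H_2 = 0.

K has 6 vertices, 15 edges, 10 triangles.
rank ∂_0 = 0, rank ∂_1 = 5 ⇒ b_0 = 6 − 0 − 5 = 1; all invariant factors of ∂_1 are 1 so no torsion. So H_0 = Z.
rank ∂_1 = 5, rank ∂_2 = 10 ⇒ b_1 = 15 − 5 − 10 = 0; ∂_2 has invariant factor(s) [2] giving torsion. So H_1 = Z/2Z.
rank ∂_2 = 10, rank ∂_3 = 0 ⇒ b_2 = 10 − 10 − 0 = 0. So H_2 = 0.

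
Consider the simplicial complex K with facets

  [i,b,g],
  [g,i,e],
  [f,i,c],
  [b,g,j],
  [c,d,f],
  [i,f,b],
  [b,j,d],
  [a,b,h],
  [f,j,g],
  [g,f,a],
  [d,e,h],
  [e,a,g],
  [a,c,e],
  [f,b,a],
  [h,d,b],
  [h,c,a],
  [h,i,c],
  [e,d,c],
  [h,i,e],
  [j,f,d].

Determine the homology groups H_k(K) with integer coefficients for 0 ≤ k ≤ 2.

H_0 ≅ Z,  H_1 ≅ Z × Z/2,  H_2 = 0.

Take the total order a < b < c < d < e < f < g < h < i < j on the vertex set. Then K (dimension 2) consists of the simplices:

  0-simplices (10): a, b, c, d, e, f, g, h, i, j
  1-simplices (30): ab, ac, ae, af, ag, ah, bd, bf, bg, bh, bi, bj, cd, ce, cf, ch, ci, de, df, dh, dj, eg, eh, ei, fg, fi, fj, gi, gj, hi
  2-simplices (20): abf, abh, ace, ach, aeg, afg, bdh, bdj, bfi, bgi, bgj, cde, cdf, cfi, chi, deh, dfj, egi, ehi, fgj

Hence C_0 ≅ Z^10, C_1 ≅ Z^30, C_2 ≅ Z^20.

Boundary ∂_1: C_1 → C_0 maps an edge to its endpoints' difference, ∂[p,q] = q − p. For instance
  ∂bf = f − b.
As a 10×30 matrix over Z this has rank 9, with invariant factors (1,1,1,1,1,1,1,1,1).

Boundary ∂_2: C_2 → C_1 maps a triangle to the signed sum of its edges. For instance
  ∂cdf = df − cf + cd,
  ∂aeg = eg − ag + ae.
As a 30×20 matrix over Z this has rank 20, with invariant factors (1,1,1,1,1,1,1,1,1,1,1,1,1,1,1,1,1,1,1,2).

Computing H_k = (kernel of ∂_k) / (image of ∂_{k+1}):

  H_0: rank C_0 − rank ∂_1 = 10 − 9 = 1, and the invariant factors of ∂_1 are all 1, so H_0 = Z.
  H_1: rank ker ∂_1 − rank ∂_2 = (30 − 9) − 20 = 1, and ∂_2 has invariant factor 2 > 1, so H_1 = Z × Z/2.
  H_2: rank ker ∂_2 − rank ∂_3 = (20 − 20) − 0 = 0, and there is no ∂_3, so H_2 = 0.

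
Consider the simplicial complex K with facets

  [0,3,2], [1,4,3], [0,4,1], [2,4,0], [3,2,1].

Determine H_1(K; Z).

K has 5 vertices, 10 edges, 5 triangles.
rank ∂_1 = 4, rank ∂_2 = 5 ⇒ b_1 = 10 − 4 − 5 = 1; all invariant factors of ∂_2 are 1 so no torsion. So H_1 ≅ Z.

H_1 ≅ Z.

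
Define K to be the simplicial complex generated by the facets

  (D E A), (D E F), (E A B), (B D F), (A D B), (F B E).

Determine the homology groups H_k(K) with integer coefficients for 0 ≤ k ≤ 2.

H_0 = Z,  H_1 = 0,  H_2 = Z.

Fix the vertex order A < B < D < E < F and write every simplex with vertices in increasing order. Then dim K = 2 and the simplices of K are:

  0-simplices (5): A, B, D, E, F
  1-simplices (9): AB, AD, AE, BD, BE, BF, DE, DF, EF
  2-simplices (6): ABD, ABE, ADE, BDF, BEF, DEF

so the chain groups are C_0 ≅ Z^5, C_1 ≅ Z^9, C_2 ≅ Z^6.

∂_1: C_1 → C_0 maps an edge to its endpoints' difference, ∂[p,q] = q − p. For instance
  ∂AD = D − A.
The 5×9 boundary matrix has rank 4 and Smith normal form diag(1,1,1,1).

The boundary map ∂_2: C_2 → C_1 sends each 2-simplex [p,q,r] to [q,r] − [p,r] + [p,q]. For instance
  ∂ADE = DE − AE + AD,
  ∂ABE = BE − AE + AB.
The 9×6 boundary matrix has rank 5 and Smith normal form diag(1,1,1,1,1).

Computing H_k = (kernel of ∂_k) / (image of ∂_{k+1}):

  H_0: rank C_0 − rank ∂_1 = 5 − 4 = 1, and the invariant factors of ∂_1 are all 1, so H_0 ≅ Z.
  H_1: rank ker ∂_1 − rank ∂_2 = (9 − 4) − 5 = 0, and the invariant factors of ∂_2 are all 1, so H_1 ≅ 0.
  H_2: rank ker ∂_2 − rank ∂_3 = (6 − 5) − 0 = 1, and there is no ∂_3, so H_2 ≅ Z.

As a check, the Euler characteristic is 5 − 9 + 6 = 2, which agrees with 1 − 0 + 1 = 2.
(K is a triangulation of the 2-sphere S^2.)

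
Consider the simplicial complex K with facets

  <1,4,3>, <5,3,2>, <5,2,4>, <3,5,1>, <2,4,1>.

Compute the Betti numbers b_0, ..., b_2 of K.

Take the total order 1 < 2 < 3 < 4 < 5 on the vertex set. Then K (dimension 2) consists of the simplices:

  0-simplices (5): [1], [2], [3], [4], [5]
  1-simplices (10): [1,2], [1,3], [1,4], [1,5], [2,3], [2,4], [2,5], [3,4], [3,5], [4,5]
  2-simplices (5): [1,2,4], [1,3,4], [1,3,5], [2,3,5], [2,4,5]

giving chain groups C_0 ≅ Z^5, C_1 ≅ Z^10, C_2 ≅ Z^5.

∂_1: C_1 → C_0 is given by ∂[p,q] = [q] − [p]. For instance
  ∂[2,5] = [5] − [2].
This gives a 5×10 integer matrix of rank 4; reducing to Smith normal form yields diagonal entries (1,1,1,1).

∂_2: C_2 → C_1 maps a triangle to the signed sum of its edges. For instance
  ∂[1,3,5] = [3,5] − [1,5] + [1,3],
  ∂[1,3,4] = [3,4] − [1,4] + [1,3].
The 10×5 boundary matrix has rank 5 and Smith normal form diag(1,1,1,1,1).

Now H_k = ker ∂_k / im ∂_{k+1}, so:

  H_0: rank C_0 − rank ∂_1 = 5 − 4 = 1, and the invariant factors of ∂_1 are all 1, so H_0 = Z.
  H_1: rank ker ∂_1 − rank ∂_2 = (10 − 4) − 5 = 1, and the invariant factors of ∂_2 are all 1, so H_1 = Z.
  H_2: rank ker ∂_2 − rank ∂_3 = (5 − 5) − 0 = 0, and there is no ∂_3, so H_2 = 0.

As a check, the Euler characteristic is 5 − 10 + 5 = 0, which agrees with 1 − 1 + 0 = 0.

Hence the Betti numbers are b_0 = 1, b_1 = 1, b_2 = 0.

b_0 = 1, b_1 = 1, b_2 = 0.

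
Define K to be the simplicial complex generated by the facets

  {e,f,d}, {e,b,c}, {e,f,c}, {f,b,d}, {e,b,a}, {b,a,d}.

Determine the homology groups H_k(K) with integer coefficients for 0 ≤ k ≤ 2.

H_0 = Z,  H_1 = Z,  H_2 = 0.

K has 6 vertices, 12 edges, 6 triangles.
rank ∂_0 = 0, rank ∂_1 = 5 ⇒ b_0 = 6 − 0 − 5 = 1; all invariant factors of ∂_1 are 1 so no torsion. So H_0 ≅ Z.
rank ∂_1 = 5, rank ∂_2 = 6 ⇒ b_1 = 12 − 5 − 6 = 1; all invariant factors of ∂_2 are 1 so no torsion. So H_1 ≅ Z.
rank ∂_2 = 6, rank ∂_3 = 0 ⇒ b_2 = 6 − 6 − 0 = 0. So H_2 ≅ 0.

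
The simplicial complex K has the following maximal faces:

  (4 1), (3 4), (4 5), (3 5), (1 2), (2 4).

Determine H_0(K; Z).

Fix the vertex order 1 < 2 < 3 < 4 < 5 and write every simplex with vertices in increasing order. Then dim K = 1 and the simplices of K are:

  0-simplices (5): [1], [2], [3], [4], [5]
  1-simplices (6): [1,2], [1,4], [2,4], [3,4], [3,5], [4,5]

giving chain groups C_0 ≅ Z^5, C_1 ≅ Z^6.

∂_1: C_1 → C_0 maps an edge to its endpoints' difference, ∂[p,q] = q − p.
The 5×6 boundary matrix has rank 4 and Smith normal form diag(1,1,1,1).

Now H_k = ker ∂_k / im ∂_{k+1}, so:

  H_0: rank C_0 − rank ∂_1 = 5 − 4 = 1, and the invariant factors of ∂_1 are all 1, so H_0 ≅ Z.

(K is a triangulation of a wedge of 2 circles.)

H_0 ≅ Z.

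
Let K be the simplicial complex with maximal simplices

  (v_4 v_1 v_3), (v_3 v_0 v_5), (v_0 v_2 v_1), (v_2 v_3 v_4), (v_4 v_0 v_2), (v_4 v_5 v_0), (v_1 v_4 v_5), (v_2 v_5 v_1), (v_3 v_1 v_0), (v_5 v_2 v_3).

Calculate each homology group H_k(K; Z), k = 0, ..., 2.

We work with the vertex ordering v_0 < v_1 < v_2 < v_3 < v_4 < v_5. The simplices of K, each written with vertices in increasing order, are:

  0-simplices (6): [v_0], [v_1], [v_2], [v_3], [v_4], [v_5]
  1-simplices (15): (15 of them)
  2-simplices (10): [v_0,v_1,v_2], [v_0,v_1,v_3], [v_0,v_2,v_4], [v_0,v_3,v_5], [v_0,v_4,v_5], [v_1,v_2,v_5], [v_1,v_3,v_4], [v_1,v_4,v_5], [v_2,v_3,v_4], [v_2,v_3,v_5]

giving chain groups C_0 ≅ Z^6, C_1 ≅ Z^15, C_2 ≅ Z^10.

Boundary ∂_1: C_1 → C_0 maps an edge to its endpoints' difference, ∂[p,q] = q − p.
The 6×15 boundary matrix has rank 5 and Smith normal form diag(1,1,1,1,1).

The boundary map ∂_2: C_2 → C_1 sends each 2-simplex [p,q,r] to [q,r] − [p,r] + [p,q]. For instance
  ∂[v_0,v_3,v_5] = [v_3,v_5] − [v_0,v_5] + [v_0,v_3],
  ∂[v_0,v_1,v_2] = [v_1,v_2] − [v_0,v_2] + [v_0,v_1].
The 15×10 boundary matrix has rank 10 and Smith normal form diag(1,1,1,1,1,1,1,1,1,2).

Reading off H_k = ker ∂_k / im ∂_{k+1}:

  H_0: rank C_0 − rank ∂_1 = 6 − 5 = 1, and the invariant factors of ∂_1 are all 1, so H_0 = Z.
  H_1: rank ker ∂_1 − rank ∂_2 = (15 − 5) − 10 = 0, and ∂_2 has invariant factor 2 > 1, so H_1 = Z_2.
  H_2: rank ker ∂_2 − rank ∂_3 = (10 − 10) − 0 = 0, and there is no ∂_3, so H_2 = 0.

As a check, the Euler characteristic is 6 − 15 + 10 = 1, which agrees with 1 − 0 + 0 = 1.

H_0 = Z,  H_1 = Z_2,  H_2 = 0.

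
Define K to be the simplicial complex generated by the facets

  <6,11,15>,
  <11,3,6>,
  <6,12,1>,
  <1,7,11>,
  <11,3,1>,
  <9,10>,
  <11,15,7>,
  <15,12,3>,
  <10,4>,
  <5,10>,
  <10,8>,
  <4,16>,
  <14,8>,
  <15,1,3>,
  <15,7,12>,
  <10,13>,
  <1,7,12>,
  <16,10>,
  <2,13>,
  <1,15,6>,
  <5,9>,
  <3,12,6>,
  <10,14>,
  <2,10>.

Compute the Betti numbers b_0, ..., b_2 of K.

Order the vertices as 1 < 2 < 3 < 4 < 5 < 6 < 7 < 8 < 9 < 10 < 11 < 12 < 13 < 14 < 15 < 16. Listing each simplex with vertices in this order, K has dimension 2 with simplices:

  0-simplices (16): [1], [2], [3], [4], [5], [6], [7], [8], [9], [10], [11], [12], [13], [14], [15], [16]
  1-simplices (30): (30 of them)
  2-simplices (12): [1,3,11], [1,3,15], [1,6,12], [1,6,15], [1,7,11], [1,7,12], [3,6,11], [3,6,12], [3,12,15], [6,11,15], [7,11,15], [7,12,15]

giving chain groups C_0 ≅ Z^16, C_1 ≅ Z^30, C_2 ≅ Z^12.

Boundary ∂_1: C_1 → C_0 is given by ∂[p,q] = [q] − [p]. For instance
  ∂[11,15] = [15] − [11].
The resulting 16×30 matrix has rank 14, and its Smith normal form has invariant factors (1,1,1,1,1,1,1,1,1,1,1,1,1,1).

Boundary ∂_2: C_2 → C_1 sends each 2-simplex [p,q,r] to [q,r] − [p,r] + [p,q]. For instance
  ∂[1,6,12] = [6,12] − [1,12] + [1,6],
  ∂[7,12,15] = [12,15] − [7,15] + [7,12].
As a 30×12 matrix over Z this has rank 12, with invariant factors (1,1,1,1,1,1,1,1,1,1,1,2).

From H_k ≅ ker(∂_k) / im(∂_{k+1}) we obtain:

  H_0: rank C_0 − rank ∂_1 = 16 − 14 = 2, and the invariant factors of ∂_1 are all 1, so H_0 = Z^2.
  H_1: rank ker ∂_1 − rank ∂_2 = (30 − 14) − 12 = 4, and ∂_2 has invariant factor 2 > 1, so H_1 = Z^4 ⊕ Z_2.
  H_2: rank ker ∂_2 − rank ∂_3 = (12 − 12) − 0 = 0, and there is no ∂_3, so H_2 = 0.

(K is a triangulation of the disjoint union of a wedge of 4 circles and the real projective plane RP^2.)

Hence the Betti numbers are b_0 = 2, b_1 = 4, b_2 = 0.

b_0 = 2, b_1 = 4, b_2 = 0.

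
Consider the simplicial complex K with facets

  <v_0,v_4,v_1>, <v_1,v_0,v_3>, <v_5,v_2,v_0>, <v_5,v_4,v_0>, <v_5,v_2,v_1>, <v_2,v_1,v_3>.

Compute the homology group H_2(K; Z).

We work with the vertex ordering v_0 < v_1 < v_2 < v_3 < v_4 < v_5. The simplices of K, each written with vertices in increasing order, are:

  0-simplices (6): [v_0], [v_1], [v_2], [v_3], [v_4], [v_5]
  1-simplices (12): [v_0,v_1], [v_0,v_2], [v_0,v_3], [v_0,v_4], [v_0,v_5], [v_1,v_2], [v_1,v_3], [v_1,v_4], [v_1,v_5], [v_2,v_3], [v_2,v_5], [v_4,v_5]
  2-simplices (6): [v_0,v_1,v_3], [v_0,v_1,v_4], [v_0,v_2,v_5], [v_0,v_4,v_5], [v_1,v_2,v_3], [v_1,v_2,v_5]

Hence C_0 ≅ Z^6, C_1 ≅ Z^12, C_2 ≅ Z^6.

Boundary ∂_1: C_1 → C_0 is given by ∂[p,q] = [q] − [p]. For instance
  ∂[v_2,v_5] = [v_5] − [v_2].
The 6×12 boundary matrix has rank 5 and Smith normal form diag(1,1,1,1,1).

Boundary ∂_2: C_2 → C_1 sends each 2-simplex [p,q,r] to [q,r] − [p,r] + [p,q]. For instance
  ∂[v_0,v_1,v_3] = [v_1,v_3] − [v_0,v_3] + [v_0,v_1],
  ∂[v_0,v_2,v_5] = [v_2,v_5] − [v_0,v_5] + [v_0,v_2].
As a 12×6 matrix over Z this has rank 6, with invariant factors (1,1,1,1,1,1).

Reading off H_k = ker ∂_k / im ∂_{k+1}:

  H_2: rank ker ∂_2 − rank ∂_3 = (6 − 6) − 0 = 0, and there is no ∂_3, so H_2 = 0.

(K is a triangulation of the cylinder S^1 x I.)

H_2 ≅ 0.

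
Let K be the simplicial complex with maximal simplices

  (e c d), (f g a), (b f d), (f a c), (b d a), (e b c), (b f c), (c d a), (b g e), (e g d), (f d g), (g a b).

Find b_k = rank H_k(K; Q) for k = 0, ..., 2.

b_0 = 1, b_1 = 0, b_2 = 0.

Order the vertices as a < b < c < d < e < f < g. Listing each simplex with vertices in this order, K has dimension 2 with simplices:

  0-simplices (7): a, b, c, d, e, f, g
  1-simplices (18): ab, ac, ad, af, ag, bc, bd, be, bf, bg, cd, ce, cf, de, df, dg, eg, fg
  2-simplices (12): abd, abg, acd, acf, afg, bce, bcf, bdf, beg, cde, deg, dfg

so the chain groups are C_0 ≅ Z^7, C_1 ≅ Z^18, C_2 ≅ Z^12.

Boundary ∂_1: C_1 → C_0 is given by ∂[p,q] = [q] − [p].
As a 7×18 matrix over Z this has rank 6, with invariant factors (1,1,1,1,1,1).

∂_2: C_2 → C_1 maps a triangle to the signed sum of its edges. For instance
  ∂cde = de − ce + cd,
  ∂deg = eg − dg + de.
The resulting 18×12 matrix has rank 12, and its Smith normal form has invariant factors (1,1,1,1,1,1,1,1,1,1,1,2).

Computing H_k = (kernel of ∂_k) / (image of ∂_{k+1}):

  H_0: rank C_0 − rank ∂_1 = 7 − 6 = 1, and the invariant factors of ∂_1 are all 1, so H_0 ≅ Z.
  H_1: rank ker ∂_1 − rank ∂_2 = (18 − 6) − 12 = 0, and ∂_2 has invariant factor 2 > 1, so H_1 ≅ Z/2.
  H_2: rank ker ∂_2 − rank ∂_3 = (12 − 12) − 0 = 0, and there is no ∂_3, so H_2 ≅ 0.

Hence the Betti numbers are b_0 = 1, b_1 = 0, b_2 = 0.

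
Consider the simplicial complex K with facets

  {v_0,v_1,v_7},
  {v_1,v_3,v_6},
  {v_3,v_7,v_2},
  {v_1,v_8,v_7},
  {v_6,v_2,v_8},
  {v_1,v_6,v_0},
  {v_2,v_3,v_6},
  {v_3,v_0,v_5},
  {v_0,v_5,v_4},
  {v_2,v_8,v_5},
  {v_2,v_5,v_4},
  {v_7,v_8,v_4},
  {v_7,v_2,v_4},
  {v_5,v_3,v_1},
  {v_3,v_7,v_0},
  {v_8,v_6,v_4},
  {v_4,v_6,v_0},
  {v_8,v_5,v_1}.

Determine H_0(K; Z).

We work with the vertex ordering v_0 < v_1 < v_2 < v_3 < v_4 < v_5 < v_6 < v_7 < v_8. The simplices of K, each written with vertices in increasing order, are:

  0-simplices (9): [v_0], [v_1], [v_2], [v_3], [v_4], [v_5], [v_6], [v_7], [v_8]
  1-simplices (27): (27 of them)
  2-simplices (18): (18 of them)

Hence C_0 ≅ Z^9, C_1 ≅ Z^27, C_2 ≅ Z^18.

∂_1: C_1 → C_0 maps an edge to its endpoints' difference, ∂[p,q] = q − p. For instance
  ∂[v_2,v_7] = [v_7] − [v_2].
As a 9×27 matrix over Z this has rank 8, with invariant factors (1,1,1,1,1,1,1,1).

The boundary map ∂_2: C_2 → C_1 sends each 2-simplex [p,q,r] to [q,r] − [p,r] + [p,q]. For instance
  ∂[v_1,v_3,v_6] = [v_3,v_6] − [v_1,v_6] + [v_1,v_3],
  ∂[v_2,v_5,v_8] = [v_5,v_8] − [v_2,v_8] + [v_2,v_5].
As a 27×18 matrix over Z this has rank 18, with invariant factors (1,1,1,1,1,1,1,1,1,1,1,1,1,1,1,1,1,2).

Now H_k = ker ∂_k / im ∂_{k+1}, so:

  H_0: rank C_0 − rank ∂_1 = 9 − 8 = 1, and the invariant factors of ∂_1 are all 1, so H_0 = Z.

H_0 ≅ Z.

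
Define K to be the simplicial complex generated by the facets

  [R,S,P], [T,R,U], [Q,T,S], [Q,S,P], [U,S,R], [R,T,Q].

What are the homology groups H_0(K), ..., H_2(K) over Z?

H_0 ≅ Z,  H_1 ≅ Z,  H_2 = 0.

We work with the vertex ordering P < Q < R < S < T < U. The simplices of K, each written with vertices in increasing order, are:

  0-simplices (6): P, Q, R, S, T, U
  1-simplices (12): PQ, PR, PS, QR, QS, QT, RS, RT, RU, ST, SU, TU
  2-simplices (6): PQS, PRS, QRT, QST, RSU, RTU

Hence C_0 ≅ Z^6, C_1 ≅ Z^12, C_2 ≅ Z^6.

The boundary map ∂_1: C_1 → C_0 maps an edge to its endpoints' difference, ∂[p,q] = q − p. For instance
  ∂RU = U − R.
As a 6×12 matrix over Z this has rank 5, with invariant factors (1,1,1,1,1).

The boundary map ∂_2: C_2 → C_1 acts by ∂[p,q,r] = [q,r] − [p,r] + [p,q]. For instance
  ∂PRS = RS − PS + PR,
  ∂QST = ST − QT + QS.
This gives a 12×6 integer matrix of rank 6; reducing to Smith normal form yields diagonal entries (1,1,1,1,1,1).

Reading off H_k = ker ∂_k / im ∂_{k+1}:

  H_0: rank C_0 − rank ∂_1 = 6 − 5 = 1, and the invariant factors of ∂_1 are all 1, so H_0 ≅ Z.
  H_1: rank ker ∂_1 − rank ∂_2 = (12 − 5) − 6 = 1, and the invariant factors of ∂_2 are all 1, so H_1 ≅ Z.
  H_2: rank ker ∂_2 − rank ∂_3 = (6 − 6) − 0 = 0, and there is no ∂_3, so H_2 ≅ 0.

(K is a triangulation of the cylinder S^1 x I.)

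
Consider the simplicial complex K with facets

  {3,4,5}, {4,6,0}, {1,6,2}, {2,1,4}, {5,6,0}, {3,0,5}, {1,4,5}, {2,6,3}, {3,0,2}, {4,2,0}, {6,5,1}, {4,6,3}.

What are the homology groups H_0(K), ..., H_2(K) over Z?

H_0 = Z,  H_1 = Z/2,  H_2 = 0.

Take the total order 0 < 1 < 2 < 3 < 4 < 5 < 6 on the vertex set. Then K (dimension 2) consists of the simplices:

  0-simplices (7): [0], [1], [2], [3], [4], [5], [6]
  1-simplices (18): [0,2], [0,3], [0,4], [0,5], [0,6], [1,2], [1,4], [1,5], [1,6], [2,3], [2,4], [2,6], [3,4], [3,5], [3,6], [4,5], [4,6], [5,6]
  2-simplices (12): [0,2,3], [0,2,4], [0,3,5], [0,4,6], [0,5,6], [1,2,4], [1,2,6], [1,4,5], [1,5,6], [2,3,6], [3,4,5], [3,4,6]

Hence C_0 ≅ Z^7, C_1 ≅ Z^18, C_2 ≅ Z^12.

Boundary ∂_1: C_1 → C_0 is given by ∂[p,q] = [q] − [p].
This gives a 7×18 integer matrix of rank 6; reducing to Smith normal form yields diagonal entries (1,1,1,1,1,1).

The boundary map ∂_2: C_2 → C_1 sends each 2-simplex [p,q,r] to [q,r] − [p,r] + [p,q]. For instance
  ∂[0,2,3] = [2,3] − [0,3] + [0,2],
  ∂[3,4,5] = [4,5] − [3,5] + [3,4].
This gives a 18×12 integer matrix of rank 12; reducing to Smith normal form yields diagonal entries (1,1,1,1,1,1,1,1,1,1,1,2).

Computing H_k = (kernel of ∂_k) / (image of ∂_{k+1}):

  H_0: rank C_0 − rank ∂_1 = 7 − 6 = 1, and the invariant factors of ∂_1 are all 1, so H_0 ≅ Z.
  H_1: rank ker ∂_1 − rank ∂_2 = (18 − 6) − 12 = 0, and ∂_2 has invariant factor 2 > 1, so H_1 ≅ Z/2.
  H_2: rank ker ∂_2 − rank ∂_3 = (12 − 12) − 0 = 0, and there is no ∂_3, so H_2 ≅ 0.

(K is a triangulation of the real projective plane RP^2.)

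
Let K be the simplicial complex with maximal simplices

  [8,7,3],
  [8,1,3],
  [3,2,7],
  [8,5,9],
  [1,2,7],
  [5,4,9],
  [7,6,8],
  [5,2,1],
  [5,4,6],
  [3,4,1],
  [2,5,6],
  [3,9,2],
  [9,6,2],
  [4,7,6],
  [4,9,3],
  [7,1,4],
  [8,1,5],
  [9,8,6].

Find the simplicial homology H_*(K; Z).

H_0 ≅ Z,  H_1 ≅ Z ⊕ Z/2Z,  H_2 = 0.

We work with the vertex ordering 1 < 2 < 3 < 4 < 5 < 6 < 7 < 8 < 9. The simplices of K, each written with vertices in increasing order, are:

  0-simplices (9): [1], [2], [3], [4], [5], [6], [7], [8], [9]
  1-simplices (27): (27 of them)
  2-simplices (18): [1,2,5], [1,2,7], [1,3,4], [1,3,8], [1,4,7], [1,5,8], [2,3,7], [2,3,9], [2,5,6], [2,6,9], [3,4,9], [3,7,8], [4,5,6], [4,5,9], [4,6,7], [5,8,9], [6,7,8], [6,8,9]

so the chain groups are C_0 ≅ Z^9, C_1 ≅ Z^27, C_2 ≅ Z^18.

∂_1: C_1 → C_0 is given by ∂[p,q] = [q] − [p].
The resulting 9×27 matrix has rank 8, and its Smith normal form has invariant factors (1,1,1,1,1,1,1,1).

∂_2: C_2 → C_1 acts by ∂[p,q,r] = [q,r] − [p,r] + [p,q]. For instance
  ∂[3,7,8] = [7,8] − [3,8] + [3,7],
  ∂[3,4,9] = [4,9] − [3,9] + [3,4].
The resulting 27×18 matrix has rank 18, and its Smith normal form has invariant factors (1,1,1,1,1,1,1,1,1,1,1,1,1,1,1,1,1,2).

Computing H_k = (kernel of ∂_k) / (image of ∂_{k+1}):

  H_0: rank C_0 − rank ∂_1 = 9 − 8 = 1, and the invariant factors of ∂_1 are all 1, so H_0 ≅ Z.
  H_1: rank ker ∂_1 − rank ∂_2 = (27 − 8) − 18 = 1, and ∂_2 has invariant factor 2 > 1, so H_1 ≅ Z ⊕ Z/2Z.
  H_2: rank ker ∂_2 − rank ∂_3 = (18 − 18) − 0 = 0, and there is no ∂_3, so H_2 ≅ 0.

As a check, the Euler characteristic is 9 − 27 + 18 = 0, which agrees with 1 − 1 + 0 = 0.
(K is a triangulation of the Klein bottle.)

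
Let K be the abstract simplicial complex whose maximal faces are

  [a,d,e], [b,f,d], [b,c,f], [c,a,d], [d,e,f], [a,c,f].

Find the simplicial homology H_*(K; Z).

H_0 ≅ Z,  H_1 ≅ Z,  H_2 = 0.

Fix the vertex order a < b < c < d < e < f and write every simplex with vertices in increasing order. Then dim K = 2 and the simplices of K are:

  0-simplices (6): a, b, c, d, e, f
  1-simplices (12): ac, ad, ae, af, bc, bd, bf, cd, cf, de, df, ef
  2-simplices (6): acd, acf, ade, bcf, bdf, def

Hence C_0 ≅ Z^6, C_1 ≅ Z^12, C_2 ≅ Z^6.

Boundary ∂_1: C_1 → C_0 maps an edge to its endpoints' difference, ∂[p,q] = q − p. For instance
  ∂ef = f − e.
The 6×12 boundary matrix has rank 5 and Smith normal form diag(1,1,1,1,1).

The boundary map ∂_2: C_2 → C_1 sends each 2-simplex [p,q,r] to [q,r] − [p,r] + [p,q]. For instance
  ∂bdf = df − bf + bd,
  ∂ade = de − ae + ad.
The 12×6 boundary matrix has rank 6 and Smith normal form diag(1,1,1,1,1,1).

From H_k ≅ ker(∂_k) / im(∂_{k+1}) we obtain:

  H_0: rank C_0 − rank ∂_1 = 6 − 5 = 1, and the invariant factors of ∂_1 are all 1, so H_0 ≅ Z.
  H_1: rank ker ∂_1 − rank ∂_2 = (12 − 5) − 6 = 1, and the invariant factors of ∂_2 are all 1, so H_1 ≅ Z.
  H_2: rank ker ∂_2 − rank ∂_3 = (6 − 6) − 0 = 0, and there is no ∂_3, so H_2 ≅ 0.

As a check, the Euler characteristic is 6 − 12 + 6 = 0, which agrees with 1 − 1 + 0 = 0.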